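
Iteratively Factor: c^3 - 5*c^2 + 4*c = (c - 1)*(c^2 - 4*c) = (c - 4)*(c - 1)*(c)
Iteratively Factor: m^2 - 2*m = (m)*(m - 2)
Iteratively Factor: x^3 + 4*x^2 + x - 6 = (x - 1)*(x^2 + 5*x + 6) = (x - 1)*(x + 2)*(x + 3)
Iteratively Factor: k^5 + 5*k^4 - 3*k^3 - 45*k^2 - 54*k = (k + 3)*(k^4 + 2*k^3 - 9*k^2 - 18*k) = (k + 2)*(k + 3)*(k^3 - 9*k) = (k - 3)*(k + 2)*(k + 3)*(k^2 + 3*k) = k*(k - 3)*(k + 2)*(k + 3)*(k + 3)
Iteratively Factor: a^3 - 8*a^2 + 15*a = (a - 3)*(a^2 - 5*a) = (a - 5)*(a - 3)*(a)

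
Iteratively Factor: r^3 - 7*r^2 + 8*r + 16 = (r - 4)*(r^2 - 3*r - 4) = (r - 4)^2*(r + 1)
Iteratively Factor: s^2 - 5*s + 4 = (s - 4)*(s - 1)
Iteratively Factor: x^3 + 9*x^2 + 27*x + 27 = (x + 3)*(x^2 + 6*x + 9) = (x + 3)^2*(x + 3)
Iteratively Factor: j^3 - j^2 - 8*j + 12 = (j - 2)*(j^2 + j - 6) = (j - 2)^2*(j + 3)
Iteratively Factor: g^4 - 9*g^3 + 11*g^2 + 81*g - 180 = (g + 3)*(g^3 - 12*g^2 + 47*g - 60) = (g - 5)*(g + 3)*(g^2 - 7*g + 12) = (g - 5)*(g - 4)*(g + 3)*(g - 3)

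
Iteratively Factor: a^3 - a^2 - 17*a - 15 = (a + 3)*(a^2 - 4*a - 5) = (a + 1)*(a + 3)*(a - 5)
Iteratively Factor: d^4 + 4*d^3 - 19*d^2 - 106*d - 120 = (d + 2)*(d^3 + 2*d^2 - 23*d - 60) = (d + 2)*(d + 4)*(d^2 - 2*d - 15) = (d + 2)*(d + 3)*(d + 4)*(d - 5)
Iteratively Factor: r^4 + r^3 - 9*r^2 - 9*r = (r + 1)*(r^3 - 9*r) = (r - 3)*(r + 1)*(r^2 + 3*r) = r*(r - 3)*(r + 1)*(r + 3)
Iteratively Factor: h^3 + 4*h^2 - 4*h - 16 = (h + 4)*(h^2 - 4) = (h - 2)*(h + 4)*(h + 2)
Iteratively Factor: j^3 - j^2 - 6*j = (j + 2)*(j^2 - 3*j) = (j - 3)*(j + 2)*(j)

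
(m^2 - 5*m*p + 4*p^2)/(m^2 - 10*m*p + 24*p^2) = (-m + p)/(-m + 6*p)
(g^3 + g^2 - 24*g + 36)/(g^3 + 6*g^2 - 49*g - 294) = (g^2 - 5*g + 6)/(g^2 - 49)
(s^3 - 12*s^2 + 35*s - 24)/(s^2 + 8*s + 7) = (s^3 - 12*s^2 + 35*s - 24)/(s^2 + 8*s + 7)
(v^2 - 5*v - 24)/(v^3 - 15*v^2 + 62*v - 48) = (v + 3)/(v^2 - 7*v + 6)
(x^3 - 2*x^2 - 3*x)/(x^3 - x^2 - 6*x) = (x + 1)/(x + 2)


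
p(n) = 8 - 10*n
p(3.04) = -22.40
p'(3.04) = -10.00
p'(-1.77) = -10.00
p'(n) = -10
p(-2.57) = 33.70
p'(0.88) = -10.00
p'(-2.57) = -10.00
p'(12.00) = -10.00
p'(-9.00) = -10.00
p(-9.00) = 98.00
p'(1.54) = -10.00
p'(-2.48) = -10.00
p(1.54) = -7.40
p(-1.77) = 25.70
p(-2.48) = 32.80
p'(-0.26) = -10.00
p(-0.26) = 10.60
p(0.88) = -0.80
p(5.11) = -43.10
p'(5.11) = -10.00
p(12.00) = -112.00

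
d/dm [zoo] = 0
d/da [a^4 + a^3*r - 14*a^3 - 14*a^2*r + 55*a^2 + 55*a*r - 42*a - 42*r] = 4*a^3 + 3*a^2*r - 42*a^2 - 28*a*r + 110*a + 55*r - 42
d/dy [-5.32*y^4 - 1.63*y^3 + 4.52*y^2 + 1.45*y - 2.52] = -21.28*y^3 - 4.89*y^2 + 9.04*y + 1.45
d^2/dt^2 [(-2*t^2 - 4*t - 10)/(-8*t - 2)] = 146/(64*t^3 + 48*t^2 + 12*t + 1)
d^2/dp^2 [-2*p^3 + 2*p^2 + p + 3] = 4 - 12*p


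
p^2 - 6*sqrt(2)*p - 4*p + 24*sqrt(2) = (p - 4)*(p - 6*sqrt(2))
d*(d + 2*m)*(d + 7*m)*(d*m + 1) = d^4*m + 9*d^3*m^2 + d^3 + 14*d^2*m^3 + 9*d^2*m + 14*d*m^2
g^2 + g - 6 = (g - 2)*(g + 3)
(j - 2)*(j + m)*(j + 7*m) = j^3 + 8*j^2*m - 2*j^2 + 7*j*m^2 - 16*j*m - 14*m^2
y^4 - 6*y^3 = y^3*(y - 6)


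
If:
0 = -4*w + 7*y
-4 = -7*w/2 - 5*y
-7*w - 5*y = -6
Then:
No Solution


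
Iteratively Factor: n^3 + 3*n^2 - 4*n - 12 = (n + 2)*(n^2 + n - 6) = (n - 2)*(n + 2)*(n + 3)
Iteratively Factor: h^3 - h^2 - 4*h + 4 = (h + 2)*(h^2 - 3*h + 2) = (h - 1)*(h + 2)*(h - 2)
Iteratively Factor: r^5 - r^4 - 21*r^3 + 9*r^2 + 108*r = (r - 4)*(r^4 + 3*r^3 - 9*r^2 - 27*r) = r*(r - 4)*(r^3 + 3*r^2 - 9*r - 27) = r*(r - 4)*(r + 3)*(r^2 - 9) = r*(r - 4)*(r - 3)*(r + 3)*(r + 3)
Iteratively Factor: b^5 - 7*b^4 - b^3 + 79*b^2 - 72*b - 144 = (b - 4)*(b^4 - 3*b^3 - 13*b^2 + 27*b + 36) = (b - 4)*(b - 3)*(b^3 - 13*b - 12) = (b - 4)^2*(b - 3)*(b^2 + 4*b + 3) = (b - 4)^2*(b - 3)*(b + 1)*(b + 3)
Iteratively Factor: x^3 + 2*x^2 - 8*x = (x + 4)*(x^2 - 2*x) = x*(x + 4)*(x - 2)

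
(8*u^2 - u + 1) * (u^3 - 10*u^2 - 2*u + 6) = 8*u^5 - 81*u^4 - 5*u^3 + 40*u^2 - 8*u + 6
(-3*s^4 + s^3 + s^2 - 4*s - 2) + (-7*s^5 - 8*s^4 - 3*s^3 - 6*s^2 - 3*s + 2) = -7*s^5 - 11*s^4 - 2*s^3 - 5*s^2 - 7*s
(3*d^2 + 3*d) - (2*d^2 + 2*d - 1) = d^2 + d + 1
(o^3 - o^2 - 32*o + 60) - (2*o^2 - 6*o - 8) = o^3 - 3*o^2 - 26*o + 68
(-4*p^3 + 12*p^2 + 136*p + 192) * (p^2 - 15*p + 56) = -4*p^5 + 72*p^4 - 268*p^3 - 1176*p^2 + 4736*p + 10752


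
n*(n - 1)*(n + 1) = n^3 - n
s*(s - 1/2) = s^2 - s/2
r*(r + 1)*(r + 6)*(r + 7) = r^4 + 14*r^3 + 55*r^2 + 42*r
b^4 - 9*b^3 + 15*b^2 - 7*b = b*(b - 7)*(b - 1)^2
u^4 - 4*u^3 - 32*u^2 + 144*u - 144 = (u - 6)*(u - 2)^2*(u + 6)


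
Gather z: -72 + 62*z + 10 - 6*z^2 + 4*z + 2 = -6*z^2 + 66*z - 60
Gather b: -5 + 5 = 0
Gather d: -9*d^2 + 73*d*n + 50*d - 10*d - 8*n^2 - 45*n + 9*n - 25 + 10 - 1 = -9*d^2 + d*(73*n + 40) - 8*n^2 - 36*n - 16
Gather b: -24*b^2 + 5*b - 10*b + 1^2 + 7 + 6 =-24*b^2 - 5*b + 14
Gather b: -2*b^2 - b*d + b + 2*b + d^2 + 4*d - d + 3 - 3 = -2*b^2 + b*(3 - d) + d^2 + 3*d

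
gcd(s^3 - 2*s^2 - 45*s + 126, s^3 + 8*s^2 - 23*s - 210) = s + 7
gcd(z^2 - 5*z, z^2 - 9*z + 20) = z - 5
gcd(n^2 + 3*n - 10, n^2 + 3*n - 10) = n^2 + 3*n - 10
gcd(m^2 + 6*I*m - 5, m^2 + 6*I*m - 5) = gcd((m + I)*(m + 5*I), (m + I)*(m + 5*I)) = m^2 + 6*I*m - 5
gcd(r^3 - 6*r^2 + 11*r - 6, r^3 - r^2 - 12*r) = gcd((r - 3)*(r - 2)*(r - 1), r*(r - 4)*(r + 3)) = 1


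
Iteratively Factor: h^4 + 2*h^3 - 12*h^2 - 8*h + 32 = (h + 2)*(h^3 - 12*h + 16) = (h - 2)*(h + 2)*(h^2 + 2*h - 8) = (h - 2)^2*(h + 2)*(h + 4)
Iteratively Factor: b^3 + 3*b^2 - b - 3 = (b - 1)*(b^2 + 4*b + 3) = (b - 1)*(b + 3)*(b + 1)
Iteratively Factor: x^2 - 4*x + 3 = (x - 1)*(x - 3)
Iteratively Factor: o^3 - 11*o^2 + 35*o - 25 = (o - 5)*(o^2 - 6*o + 5) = (o - 5)^2*(o - 1)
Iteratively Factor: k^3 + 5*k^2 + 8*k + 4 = (k + 2)*(k^2 + 3*k + 2) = (k + 2)^2*(k + 1)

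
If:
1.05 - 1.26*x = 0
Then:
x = 0.83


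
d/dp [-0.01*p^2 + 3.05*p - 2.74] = 3.05 - 0.02*p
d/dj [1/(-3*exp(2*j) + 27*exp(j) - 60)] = (2*exp(j) - 9)*exp(j)/(3*(exp(2*j) - 9*exp(j) + 20)^2)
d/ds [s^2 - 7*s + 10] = 2*s - 7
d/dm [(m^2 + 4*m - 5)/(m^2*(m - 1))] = (-m - 10)/m^3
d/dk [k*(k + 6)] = 2*k + 6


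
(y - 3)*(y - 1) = y^2 - 4*y + 3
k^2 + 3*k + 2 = (k + 1)*(k + 2)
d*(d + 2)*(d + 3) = d^3 + 5*d^2 + 6*d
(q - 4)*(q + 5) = q^2 + q - 20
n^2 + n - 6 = (n - 2)*(n + 3)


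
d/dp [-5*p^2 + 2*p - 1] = 2 - 10*p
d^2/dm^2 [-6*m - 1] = 0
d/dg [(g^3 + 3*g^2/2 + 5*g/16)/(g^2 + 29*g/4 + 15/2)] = (g^2 + 12*g + 3/2)/(g^2 + 12*g + 36)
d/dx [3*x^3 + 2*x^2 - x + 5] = 9*x^2 + 4*x - 1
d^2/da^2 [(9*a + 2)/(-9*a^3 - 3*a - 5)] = 18*(-(9*a + 2)*(9*a^2 + 1)^2 + 3*(9*a^2 + a*(9*a + 2) + 1)*(9*a^3 + 3*a + 5))/(9*a^3 + 3*a + 5)^3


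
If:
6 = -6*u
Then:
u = -1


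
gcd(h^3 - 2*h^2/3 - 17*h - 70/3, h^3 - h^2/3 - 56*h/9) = h + 7/3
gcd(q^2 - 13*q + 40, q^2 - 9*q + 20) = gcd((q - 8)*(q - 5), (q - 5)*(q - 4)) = q - 5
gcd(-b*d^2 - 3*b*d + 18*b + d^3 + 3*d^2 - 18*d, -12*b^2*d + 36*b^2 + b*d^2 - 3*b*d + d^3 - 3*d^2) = d - 3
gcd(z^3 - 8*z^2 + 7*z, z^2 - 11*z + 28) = z - 7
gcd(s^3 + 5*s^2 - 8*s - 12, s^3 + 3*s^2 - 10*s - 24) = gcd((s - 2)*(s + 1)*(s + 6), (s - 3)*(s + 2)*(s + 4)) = 1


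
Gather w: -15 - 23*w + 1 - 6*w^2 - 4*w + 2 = -6*w^2 - 27*w - 12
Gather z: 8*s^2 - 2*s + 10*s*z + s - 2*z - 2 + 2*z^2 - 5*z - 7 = 8*s^2 - s + 2*z^2 + z*(10*s - 7) - 9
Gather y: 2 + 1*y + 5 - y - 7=0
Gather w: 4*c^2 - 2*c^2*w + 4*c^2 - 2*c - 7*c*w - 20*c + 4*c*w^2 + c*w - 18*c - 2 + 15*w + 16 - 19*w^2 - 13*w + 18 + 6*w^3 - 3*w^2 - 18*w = 8*c^2 - 40*c + 6*w^3 + w^2*(4*c - 22) + w*(-2*c^2 - 6*c - 16) + 32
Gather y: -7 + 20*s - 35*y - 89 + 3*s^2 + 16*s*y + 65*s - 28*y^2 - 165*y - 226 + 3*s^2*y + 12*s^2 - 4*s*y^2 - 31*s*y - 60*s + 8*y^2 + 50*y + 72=15*s^2 + 25*s + y^2*(-4*s - 20) + y*(3*s^2 - 15*s - 150) - 250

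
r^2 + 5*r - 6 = (r - 1)*(r + 6)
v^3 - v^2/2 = v^2*(v - 1/2)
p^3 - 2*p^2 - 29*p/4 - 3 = (p - 4)*(p + 1/2)*(p + 3/2)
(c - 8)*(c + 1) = c^2 - 7*c - 8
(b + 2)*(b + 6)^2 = b^3 + 14*b^2 + 60*b + 72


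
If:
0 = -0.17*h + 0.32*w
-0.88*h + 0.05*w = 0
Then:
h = 0.00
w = 0.00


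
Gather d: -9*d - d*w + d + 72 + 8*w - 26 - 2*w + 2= d*(-w - 8) + 6*w + 48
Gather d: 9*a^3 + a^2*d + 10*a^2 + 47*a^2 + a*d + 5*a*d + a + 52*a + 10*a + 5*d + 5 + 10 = 9*a^3 + 57*a^2 + 63*a + d*(a^2 + 6*a + 5) + 15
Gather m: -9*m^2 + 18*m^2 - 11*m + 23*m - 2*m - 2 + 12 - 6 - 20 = 9*m^2 + 10*m - 16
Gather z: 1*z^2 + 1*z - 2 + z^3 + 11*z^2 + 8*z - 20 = z^3 + 12*z^2 + 9*z - 22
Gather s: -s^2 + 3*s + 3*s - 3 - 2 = -s^2 + 6*s - 5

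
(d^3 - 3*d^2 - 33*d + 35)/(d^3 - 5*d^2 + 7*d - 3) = (d^2 - 2*d - 35)/(d^2 - 4*d + 3)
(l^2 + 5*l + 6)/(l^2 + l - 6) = (l + 2)/(l - 2)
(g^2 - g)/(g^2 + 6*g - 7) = g/(g + 7)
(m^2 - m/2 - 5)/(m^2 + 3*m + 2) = (m - 5/2)/(m + 1)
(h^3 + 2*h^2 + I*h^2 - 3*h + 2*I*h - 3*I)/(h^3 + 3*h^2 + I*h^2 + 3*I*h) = (h - 1)/h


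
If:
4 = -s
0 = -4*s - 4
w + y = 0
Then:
No Solution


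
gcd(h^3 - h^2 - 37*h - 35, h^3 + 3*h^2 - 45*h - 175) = h^2 - 2*h - 35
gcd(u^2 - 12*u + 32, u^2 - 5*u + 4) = u - 4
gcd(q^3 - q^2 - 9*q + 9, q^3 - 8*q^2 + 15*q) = q - 3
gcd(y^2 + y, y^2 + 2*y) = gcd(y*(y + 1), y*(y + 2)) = y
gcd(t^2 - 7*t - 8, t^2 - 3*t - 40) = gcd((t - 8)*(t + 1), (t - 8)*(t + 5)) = t - 8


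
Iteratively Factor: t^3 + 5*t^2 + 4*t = (t + 1)*(t^2 + 4*t) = t*(t + 1)*(t + 4)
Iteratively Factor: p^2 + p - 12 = (p + 4)*(p - 3)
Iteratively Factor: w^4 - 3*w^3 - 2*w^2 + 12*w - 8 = (w - 2)*(w^3 - w^2 - 4*w + 4) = (w - 2)*(w + 2)*(w^2 - 3*w + 2) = (w - 2)*(w - 1)*(w + 2)*(w - 2)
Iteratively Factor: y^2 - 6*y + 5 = (y - 5)*(y - 1)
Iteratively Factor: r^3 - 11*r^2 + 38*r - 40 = (r - 2)*(r^2 - 9*r + 20) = (r - 4)*(r - 2)*(r - 5)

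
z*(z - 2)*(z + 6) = z^3 + 4*z^2 - 12*z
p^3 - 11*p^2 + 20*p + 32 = (p - 8)*(p - 4)*(p + 1)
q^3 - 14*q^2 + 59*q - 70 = (q - 7)*(q - 5)*(q - 2)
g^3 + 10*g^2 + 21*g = g*(g + 3)*(g + 7)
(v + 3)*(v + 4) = v^2 + 7*v + 12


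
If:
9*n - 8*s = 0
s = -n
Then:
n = 0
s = 0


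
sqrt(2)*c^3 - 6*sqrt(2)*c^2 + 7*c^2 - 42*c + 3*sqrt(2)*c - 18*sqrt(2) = (c - 6)*(c + 3*sqrt(2))*(sqrt(2)*c + 1)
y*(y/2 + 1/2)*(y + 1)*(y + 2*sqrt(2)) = y^4/2 + y^3 + sqrt(2)*y^3 + y^2/2 + 2*sqrt(2)*y^2 + sqrt(2)*y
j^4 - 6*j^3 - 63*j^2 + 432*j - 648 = (j - 3)^2*(j - 6*sqrt(2))*(j + 6*sqrt(2))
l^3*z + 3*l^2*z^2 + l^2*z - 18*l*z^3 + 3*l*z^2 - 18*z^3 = (l - 3*z)*(l + 6*z)*(l*z + z)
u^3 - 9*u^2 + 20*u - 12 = (u - 6)*(u - 2)*(u - 1)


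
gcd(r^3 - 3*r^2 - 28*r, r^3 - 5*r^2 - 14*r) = r^2 - 7*r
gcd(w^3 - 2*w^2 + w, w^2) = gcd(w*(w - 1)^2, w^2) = w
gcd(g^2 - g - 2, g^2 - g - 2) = g^2 - g - 2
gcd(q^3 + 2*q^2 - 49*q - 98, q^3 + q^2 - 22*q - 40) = q + 2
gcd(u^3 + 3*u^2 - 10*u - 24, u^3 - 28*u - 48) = u^2 + 6*u + 8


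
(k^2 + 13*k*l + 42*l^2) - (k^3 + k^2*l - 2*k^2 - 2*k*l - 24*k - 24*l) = -k^3 - k^2*l + 3*k^2 + 15*k*l + 24*k + 42*l^2 + 24*l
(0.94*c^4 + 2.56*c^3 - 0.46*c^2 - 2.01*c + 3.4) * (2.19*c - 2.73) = 2.0586*c^5 + 3.0402*c^4 - 7.9962*c^3 - 3.1461*c^2 + 12.9333*c - 9.282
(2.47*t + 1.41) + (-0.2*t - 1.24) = 2.27*t + 0.17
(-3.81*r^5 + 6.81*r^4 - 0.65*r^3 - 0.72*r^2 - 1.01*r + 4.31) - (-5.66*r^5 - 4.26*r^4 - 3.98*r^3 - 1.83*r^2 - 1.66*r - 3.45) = 1.85*r^5 + 11.07*r^4 + 3.33*r^3 + 1.11*r^2 + 0.65*r + 7.76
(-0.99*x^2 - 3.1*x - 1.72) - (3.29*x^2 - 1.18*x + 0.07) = -4.28*x^2 - 1.92*x - 1.79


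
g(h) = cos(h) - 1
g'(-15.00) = 0.65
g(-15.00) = -1.76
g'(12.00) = 0.54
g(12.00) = -0.16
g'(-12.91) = 0.34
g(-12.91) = -0.06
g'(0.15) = -0.15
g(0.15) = -0.01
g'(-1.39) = 0.98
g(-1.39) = -0.82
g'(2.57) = -0.54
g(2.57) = -1.84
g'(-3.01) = 0.13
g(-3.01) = -1.99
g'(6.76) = -0.46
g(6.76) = -0.11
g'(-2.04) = 0.89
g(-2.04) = -1.45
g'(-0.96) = 0.82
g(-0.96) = -0.43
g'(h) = -sin(h)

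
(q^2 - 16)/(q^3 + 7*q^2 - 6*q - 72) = (q - 4)/(q^2 + 3*q - 18)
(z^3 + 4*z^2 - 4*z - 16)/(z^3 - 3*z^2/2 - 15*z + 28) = 2*(z + 2)/(2*z - 7)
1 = 1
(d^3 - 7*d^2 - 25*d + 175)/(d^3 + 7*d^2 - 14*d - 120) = (d^2 - 12*d + 35)/(d^2 + 2*d - 24)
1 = 1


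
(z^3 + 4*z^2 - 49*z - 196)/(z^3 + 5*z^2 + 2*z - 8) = (z^2 - 49)/(z^2 + z - 2)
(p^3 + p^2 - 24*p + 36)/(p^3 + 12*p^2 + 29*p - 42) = (p^2 - 5*p + 6)/(p^2 + 6*p - 7)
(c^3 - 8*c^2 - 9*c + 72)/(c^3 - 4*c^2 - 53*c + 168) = (c + 3)/(c + 7)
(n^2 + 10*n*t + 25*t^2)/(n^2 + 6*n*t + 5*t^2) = (n + 5*t)/(n + t)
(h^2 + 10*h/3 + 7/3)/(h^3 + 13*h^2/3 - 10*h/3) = (3*h^2 + 10*h + 7)/(h*(3*h^2 + 13*h - 10))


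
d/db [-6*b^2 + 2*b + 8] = 2 - 12*b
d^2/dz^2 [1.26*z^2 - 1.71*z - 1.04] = 2.52000000000000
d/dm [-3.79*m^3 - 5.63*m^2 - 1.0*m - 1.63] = -11.37*m^2 - 11.26*m - 1.0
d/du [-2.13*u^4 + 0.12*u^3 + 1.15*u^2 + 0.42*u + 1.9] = -8.52*u^3 + 0.36*u^2 + 2.3*u + 0.42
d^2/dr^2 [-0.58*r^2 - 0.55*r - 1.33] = -1.16000000000000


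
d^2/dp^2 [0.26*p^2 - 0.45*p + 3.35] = 0.520000000000000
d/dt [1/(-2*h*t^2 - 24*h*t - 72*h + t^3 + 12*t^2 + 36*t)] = (4*h*t + 24*h - 3*t^2 - 24*t - 36)/(2*h*t^2 + 24*h*t + 72*h - t^3 - 12*t^2 - 36*t)^2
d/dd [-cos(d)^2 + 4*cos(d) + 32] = 2*(cos(d) - 2)*sin(d)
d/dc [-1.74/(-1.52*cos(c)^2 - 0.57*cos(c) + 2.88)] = (5.2896*cos(c) + 0.9918)*sin(c)/(1.52*cos(c)^2 + 0.57*cos(c) - 2.88)^2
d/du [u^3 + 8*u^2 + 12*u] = 3*u^2 + 16*u + 12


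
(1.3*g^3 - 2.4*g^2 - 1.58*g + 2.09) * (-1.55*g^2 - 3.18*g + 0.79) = -2.015*g^5 - 0.414000000000001*g^4 + 11.108*g^3 - 0.1111*g^2 - 7.8944*g + 1.6511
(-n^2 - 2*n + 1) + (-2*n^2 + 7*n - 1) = -3*n^2 + 5*n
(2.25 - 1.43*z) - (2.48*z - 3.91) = 6.16 - 3.91*z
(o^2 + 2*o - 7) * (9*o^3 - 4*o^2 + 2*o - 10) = 9*o^5 + 14*o^4 - 69*o^3 + 22*o^2 - 34*o + 70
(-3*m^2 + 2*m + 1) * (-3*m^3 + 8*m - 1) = 9*m^5 - 6*m^4 - 27*m^3 + 19*m^2 + 6*m - 1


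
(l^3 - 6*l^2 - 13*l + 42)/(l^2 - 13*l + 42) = (l^2 + l - 6)/(l - 6)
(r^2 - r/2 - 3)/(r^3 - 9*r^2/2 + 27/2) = (r - 2)/(r^2 - 6*r + 9)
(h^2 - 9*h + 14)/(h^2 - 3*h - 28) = (h - 2)/(h + 4)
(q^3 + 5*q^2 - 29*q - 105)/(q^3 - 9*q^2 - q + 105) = (q + 7)/(q - 7)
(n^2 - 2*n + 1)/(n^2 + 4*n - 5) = (n - 1)/(n + 5)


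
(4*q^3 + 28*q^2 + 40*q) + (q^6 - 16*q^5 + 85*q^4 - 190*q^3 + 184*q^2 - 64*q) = q^6 - 16*q^5 + 85*q^4 - 186*q^3 + 212*q^2 - 24*q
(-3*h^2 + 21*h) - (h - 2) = -3*h^2 + 20*h + 2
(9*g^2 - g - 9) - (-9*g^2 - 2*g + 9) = 18*g^2 + g - 18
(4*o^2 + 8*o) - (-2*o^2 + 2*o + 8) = 6*o^2 + 6*o - 8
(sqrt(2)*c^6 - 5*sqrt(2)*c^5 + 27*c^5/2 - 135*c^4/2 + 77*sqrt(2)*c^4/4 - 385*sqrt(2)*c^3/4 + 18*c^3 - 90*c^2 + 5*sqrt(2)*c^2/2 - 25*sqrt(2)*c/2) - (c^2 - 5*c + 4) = sqrt(2)*c^6 - 5*sqrt(2)*c^5 + 27*c^5/2 - 135*c^4/2 + 77*sqrt(2)*c^4/4 - 385*sqrt(2)*c^3/4 + 18*c^3 - 91*c^2 + 5*sqrt(2)*c^2/2 - 25*sqrt(2)*c/2 + 5*c - 4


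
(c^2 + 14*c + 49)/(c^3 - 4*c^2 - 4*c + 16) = (c^2 + 14*c + 49)/(c^3 - 4*c^2 - 4*c + 16)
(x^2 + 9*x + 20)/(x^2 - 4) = (x^2 + 9*x + 20)/(x^2 - 4)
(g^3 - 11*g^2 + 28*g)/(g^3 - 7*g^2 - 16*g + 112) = g/(g + 4)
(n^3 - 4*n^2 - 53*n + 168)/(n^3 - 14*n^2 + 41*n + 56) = (n^2 + 4*n - 21)/(n^2 - 6*n - 7)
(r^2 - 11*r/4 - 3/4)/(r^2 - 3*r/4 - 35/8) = 2*(-4*r^2 + 11*r + 3)/(-8*r^2 + 6*r + 35)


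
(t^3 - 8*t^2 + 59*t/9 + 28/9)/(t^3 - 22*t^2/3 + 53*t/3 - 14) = (9*t^3 - 72*t^2 + 59*t + 28)/(3*(3*t^3 - 22*t^2 + 53*t - 42))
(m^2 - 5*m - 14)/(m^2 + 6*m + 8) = (m - 7)/(m + 4)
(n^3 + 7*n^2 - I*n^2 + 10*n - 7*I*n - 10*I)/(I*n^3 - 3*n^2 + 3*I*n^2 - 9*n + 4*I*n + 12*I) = I*(-n^2 - 7*n - 10)/(n^2 + n*(3 + 4*I) + 12*I)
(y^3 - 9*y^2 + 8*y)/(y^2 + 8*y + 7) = y*(y^2 - 9*y + 8)/(y^2 + 8*y + 7)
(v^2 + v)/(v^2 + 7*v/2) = 2*(v + 1)/(2*v + 7)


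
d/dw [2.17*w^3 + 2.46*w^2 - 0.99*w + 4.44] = 6.51*w^2 + 4.92*w - 0.99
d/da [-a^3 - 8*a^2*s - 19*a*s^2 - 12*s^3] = -3*a^2 - 16*a*s - 19*s^2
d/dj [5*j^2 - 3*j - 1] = 10*j - 3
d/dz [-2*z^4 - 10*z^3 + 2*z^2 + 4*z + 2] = -8*z^3 - 30*z^2 + 4*z + 4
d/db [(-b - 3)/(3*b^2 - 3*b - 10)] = (3*b^2 + 18*b + 1)/(9*b^4 - 18*b^3 - 51*b^2 + 60*b + 100)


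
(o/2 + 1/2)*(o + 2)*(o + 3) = o^3/2 + 3*o^2 + 11*o/2 + 3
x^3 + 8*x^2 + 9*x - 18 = (x - 1)*(x + 3)*(x + 6)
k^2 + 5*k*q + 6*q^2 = (k + 2*q)*(k + 3*q)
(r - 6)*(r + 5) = r^2 - r - 30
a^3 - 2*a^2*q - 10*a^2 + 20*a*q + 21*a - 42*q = (a - 7)*(a - 3)*(a - 2*q)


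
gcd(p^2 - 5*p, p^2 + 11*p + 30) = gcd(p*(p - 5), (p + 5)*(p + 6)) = 1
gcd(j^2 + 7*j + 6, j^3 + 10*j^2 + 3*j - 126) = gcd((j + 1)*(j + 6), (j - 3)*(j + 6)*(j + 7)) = j + 6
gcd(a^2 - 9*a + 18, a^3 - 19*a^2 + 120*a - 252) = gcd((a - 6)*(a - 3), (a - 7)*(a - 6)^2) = a - 6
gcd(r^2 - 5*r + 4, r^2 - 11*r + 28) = r - 4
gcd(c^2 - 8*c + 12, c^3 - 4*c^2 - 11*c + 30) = c - 2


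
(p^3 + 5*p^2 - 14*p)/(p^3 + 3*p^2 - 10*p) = (p + 7)/(p + 5)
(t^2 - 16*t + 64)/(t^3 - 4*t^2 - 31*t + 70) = (t^2 - 16*t + 64)/(t^3 - 4*t^2 - 31*t + 70)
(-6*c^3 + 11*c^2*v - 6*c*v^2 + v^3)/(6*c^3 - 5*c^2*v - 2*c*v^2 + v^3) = (-2*c + v)/(2*c + v)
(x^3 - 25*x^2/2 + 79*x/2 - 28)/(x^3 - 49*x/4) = 2*(x^2 - 9*x + 8)/(x*(2*x + 7))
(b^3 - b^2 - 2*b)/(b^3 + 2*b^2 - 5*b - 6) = b/(b + 3)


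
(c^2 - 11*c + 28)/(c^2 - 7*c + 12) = (c - 7)/(c - 3)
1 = 1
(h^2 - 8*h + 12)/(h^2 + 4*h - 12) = (h - 6)/(h + 6)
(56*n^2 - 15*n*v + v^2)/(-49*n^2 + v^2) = (-8*n + v)/(7*n + v)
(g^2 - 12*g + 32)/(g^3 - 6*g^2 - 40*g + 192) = 1/(g + 6)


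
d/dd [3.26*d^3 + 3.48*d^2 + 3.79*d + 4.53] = 9.78*d^2 + 6.96*d + 3.79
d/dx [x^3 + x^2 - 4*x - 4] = 3*x^2 + 2*x - 4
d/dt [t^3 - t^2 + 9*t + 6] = 3*t^2 - 2*t + 9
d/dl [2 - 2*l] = -2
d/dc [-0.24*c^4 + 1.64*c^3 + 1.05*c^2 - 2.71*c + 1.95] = -0.96*c^3 + 4.92*c^2 + 2.1*c - 2.71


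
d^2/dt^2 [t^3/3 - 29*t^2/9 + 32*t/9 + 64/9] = 2*t - 58/9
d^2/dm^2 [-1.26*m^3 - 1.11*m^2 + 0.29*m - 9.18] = -7.56*m - 2.22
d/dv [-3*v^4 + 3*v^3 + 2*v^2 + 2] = v*(-12*v^2 + 9*v + 4)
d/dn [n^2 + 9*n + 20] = 2*n + 9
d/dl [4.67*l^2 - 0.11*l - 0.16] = 9.34*l - 0.11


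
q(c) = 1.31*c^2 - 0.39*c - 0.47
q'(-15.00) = -39.69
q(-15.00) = 300.13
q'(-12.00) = -31.83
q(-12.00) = 192.85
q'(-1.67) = -4.77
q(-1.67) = 3.83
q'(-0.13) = -0.73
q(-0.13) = -0.40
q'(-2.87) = -7.91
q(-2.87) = 11.44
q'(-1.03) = -3.09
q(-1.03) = 1.32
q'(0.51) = 0.95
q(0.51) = -0.33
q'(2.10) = 5.11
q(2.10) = 4.49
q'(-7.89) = -21.06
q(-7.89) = 84.16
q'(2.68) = 6.63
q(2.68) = 7.89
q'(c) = 2.62*c - 0.39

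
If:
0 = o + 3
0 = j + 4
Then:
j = -4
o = -3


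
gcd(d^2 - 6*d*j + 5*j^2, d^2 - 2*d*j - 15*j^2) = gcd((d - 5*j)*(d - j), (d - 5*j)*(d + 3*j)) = d - 5*j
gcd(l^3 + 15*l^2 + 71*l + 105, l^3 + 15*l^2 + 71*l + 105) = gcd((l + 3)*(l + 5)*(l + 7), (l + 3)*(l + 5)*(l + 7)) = l^3 + 15*l^2 + 71*l + 105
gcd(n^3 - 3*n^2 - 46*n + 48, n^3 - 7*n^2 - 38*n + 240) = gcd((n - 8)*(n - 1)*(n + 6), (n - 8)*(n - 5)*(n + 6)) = n^2 - 2*n - 48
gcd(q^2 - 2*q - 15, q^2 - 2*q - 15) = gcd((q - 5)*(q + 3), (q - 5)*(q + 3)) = q^2 - 2*q - 15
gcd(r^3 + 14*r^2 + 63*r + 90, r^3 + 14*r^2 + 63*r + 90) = r^3 + 14*r^2 + 63*r + 90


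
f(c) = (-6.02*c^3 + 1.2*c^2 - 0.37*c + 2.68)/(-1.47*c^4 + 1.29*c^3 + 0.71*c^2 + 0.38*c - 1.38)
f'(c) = (-18.06*c^2 + 2.4*c - 0.37)/(-1.47*c^4 + 1.29*c^3 + 0.71*c^2 + 0.38*c - 1.38) + (-6.02*c^3 + 1.2*c^2 - 0.37*c + 2.68)*(5.88*c^3 - 3.87*c^2 - 1.42*c - 0.38)/(-1.47*c^4 + 1.29*c^3 + 0.71*c^2 + 0.38*c - 1.38)^2 = (-8.8494*c^6 + 3.528*c^5 - 7.4539*c^4 + 12.1378*c^3 + 15.2699*c^2 - 7.1176*c - 0.5078)/(2.1609*c^8 - 3.7926*c^7 - 0.4233*c^6 + 0.7146*c^5 + 5.5417*c^4 - 3.0208*c^3 - 1.8152*c^2 - 1.0488*c + 1.9044)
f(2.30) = 2.93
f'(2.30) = -2.19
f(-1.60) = -2.05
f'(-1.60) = -1.03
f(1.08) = 7.56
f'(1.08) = 22.15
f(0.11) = -1.99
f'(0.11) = -0.62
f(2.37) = 2.79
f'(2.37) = -1.98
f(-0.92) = -2.74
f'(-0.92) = -0.35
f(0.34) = -2.16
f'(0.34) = -0.60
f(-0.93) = -2.73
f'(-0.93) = -0.40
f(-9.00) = -0.43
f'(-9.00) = -0.04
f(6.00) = 0.79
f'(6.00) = -0.15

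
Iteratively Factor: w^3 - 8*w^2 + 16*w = (w - 4)*(w^2 - 4*w) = w*(w - 4)*(w - 4)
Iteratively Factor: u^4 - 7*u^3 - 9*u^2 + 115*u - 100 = (u - 5)*(u^3 - 2*u^2 - 19*u + 20) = (u - 5)*(u - 1)*(u^2 - u - 20) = (u - 5)*(u - 1)*(u + 4)*(u - 5)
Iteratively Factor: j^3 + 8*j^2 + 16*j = (j + 4)*(j^2 + 4*j) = (j + 4)^2*(j)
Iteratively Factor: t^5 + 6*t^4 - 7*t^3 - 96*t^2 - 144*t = (t + 3)*(t^4 + 3*t^3 - 16*t^2 - 48*t) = (t + 3)^2*(t^3 - 16*t) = t*(t + 3)^2*(t^2 - 16) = t*(t + 3)^2*(t + 4)*(t - 4)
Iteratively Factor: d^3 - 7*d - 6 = (d + 2)*(d^2 - 2*d - 3) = (d - 3)*(d + 2)*(d + 1)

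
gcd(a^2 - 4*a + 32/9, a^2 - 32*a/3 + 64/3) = a - 8/3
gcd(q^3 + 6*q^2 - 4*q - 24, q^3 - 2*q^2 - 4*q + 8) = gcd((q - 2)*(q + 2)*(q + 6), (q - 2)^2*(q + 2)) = q^2 - 4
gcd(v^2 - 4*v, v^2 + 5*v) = v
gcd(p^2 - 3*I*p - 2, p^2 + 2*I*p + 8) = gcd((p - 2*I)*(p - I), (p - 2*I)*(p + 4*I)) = p - 2*I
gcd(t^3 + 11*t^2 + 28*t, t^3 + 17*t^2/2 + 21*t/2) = t^2 + 7*t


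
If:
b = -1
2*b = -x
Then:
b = -1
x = 2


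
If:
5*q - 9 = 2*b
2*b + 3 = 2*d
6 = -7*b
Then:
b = -6/7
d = 9/14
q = 51/35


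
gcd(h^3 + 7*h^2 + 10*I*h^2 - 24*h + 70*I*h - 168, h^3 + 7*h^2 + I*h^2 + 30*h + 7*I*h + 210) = h^2 + h*(7 + 6*I) + 42*I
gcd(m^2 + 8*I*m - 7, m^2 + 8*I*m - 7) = m^2 + 8*I*m - 7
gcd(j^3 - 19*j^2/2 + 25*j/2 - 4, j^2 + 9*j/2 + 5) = 1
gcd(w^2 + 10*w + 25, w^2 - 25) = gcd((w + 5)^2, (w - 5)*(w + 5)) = w + 5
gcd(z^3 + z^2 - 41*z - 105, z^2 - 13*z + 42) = z - 7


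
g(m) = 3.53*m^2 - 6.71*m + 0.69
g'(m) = 7.06*m - 6.71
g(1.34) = -1.96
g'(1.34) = 2.75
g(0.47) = -1.68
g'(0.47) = -3.39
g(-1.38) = 16.67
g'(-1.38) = -16.45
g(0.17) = -0.35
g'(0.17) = -5.51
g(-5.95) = 165.59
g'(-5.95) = -48.72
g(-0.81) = 8.44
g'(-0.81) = -12.43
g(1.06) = -2.46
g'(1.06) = 0.77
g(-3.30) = 61.27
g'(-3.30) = -30.01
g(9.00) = 226.23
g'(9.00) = 56.83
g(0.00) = 0.69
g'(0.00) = -6.71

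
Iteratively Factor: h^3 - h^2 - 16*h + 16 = (h - 4)*(h^2 + 3*h - 4) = (h - 4)*(h - 1)*(h + 4)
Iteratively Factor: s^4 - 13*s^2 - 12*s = (s - 4)*(s^3 + 4*s^2 + 3*s) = (s - 4)*(s + 1)*(s^2 + 3*s) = s*(s - 4)*(s + 1)*(s + 3)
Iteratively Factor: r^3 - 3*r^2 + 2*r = (r - 2)*(r^2 - r) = (r - 2)*(r - 1)*(r)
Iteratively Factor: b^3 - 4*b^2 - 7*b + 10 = (b + 2)*(b^2 - 6*b + 5) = (b - 1)*(b + 2)*(b - 5)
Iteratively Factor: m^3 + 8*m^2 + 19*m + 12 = (m + 4)*(m^2 + 4*m + 3) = (m + 3)*(m + 4)*(m + 1)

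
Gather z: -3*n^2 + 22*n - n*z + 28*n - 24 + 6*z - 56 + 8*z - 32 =-3*n^2 + 50*n + z*(14 - n) - 112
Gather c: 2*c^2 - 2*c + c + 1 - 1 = 2*c^2 - c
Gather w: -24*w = -24*w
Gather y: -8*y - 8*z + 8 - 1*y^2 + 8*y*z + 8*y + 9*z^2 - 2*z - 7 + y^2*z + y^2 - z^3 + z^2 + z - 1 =y^2*z + 8*y*z - z^3 + 10*z^2 - 9*z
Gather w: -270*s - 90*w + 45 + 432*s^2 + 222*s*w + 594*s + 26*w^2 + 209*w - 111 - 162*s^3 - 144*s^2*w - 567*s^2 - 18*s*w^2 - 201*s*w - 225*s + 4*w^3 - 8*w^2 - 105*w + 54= -162*s^3 - 135*s^2 + 99*s + 4*w^3 + w^2*(18 - 18*s) + w*(-144*s^2 + 21*s + 14) - 12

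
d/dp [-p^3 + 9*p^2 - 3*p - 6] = -3*p^2 + 18*p - 3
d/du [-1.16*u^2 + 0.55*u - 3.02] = 0.55 - 2.32*u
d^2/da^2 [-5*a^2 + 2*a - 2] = -10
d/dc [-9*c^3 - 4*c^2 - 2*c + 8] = -27*c^2 - 8*c - 2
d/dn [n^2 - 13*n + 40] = 2*n - 13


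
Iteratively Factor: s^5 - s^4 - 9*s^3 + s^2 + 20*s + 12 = (s + 1)*(s^4 - 2*s^3 - 7*s^2 + 8*s + 12) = (s - 3)*(s + 1)*(s^3 + s^2 - 4*s - 4) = (s - 3)*(s - 2)*(s + 1)*(s^2 + 3*s + 2) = (s - 3)*(s - 2)*(s + 1)^2*(s + 2)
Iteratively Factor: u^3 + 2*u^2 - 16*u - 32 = (u + 4)*(u^2 - 2*u - 8) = (u - 4)*(u + 4)*(u + 2)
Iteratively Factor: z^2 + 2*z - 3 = (z + 3)*(z - 1)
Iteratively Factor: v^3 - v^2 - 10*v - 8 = (v - 4)*(v^2 + 3*v + 2) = (v - 4)*(v + 2)*(v + 1)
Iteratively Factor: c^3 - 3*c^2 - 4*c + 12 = (c - 2)*(c^2 - c - 6) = (c - 3)*(c - 2)*(c + 2)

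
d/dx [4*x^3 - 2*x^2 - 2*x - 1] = 12*x^2 - 4*x - 2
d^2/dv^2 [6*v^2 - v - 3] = 12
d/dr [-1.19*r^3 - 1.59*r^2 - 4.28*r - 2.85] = -3.57*r^2 - 3.18*r - 4.28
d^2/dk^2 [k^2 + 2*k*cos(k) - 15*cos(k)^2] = -2*k*cos(k) - 60*sin(k)^2 - 4*sin(k) + 32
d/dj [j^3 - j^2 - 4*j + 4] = 3*j^2 - 2*j - 4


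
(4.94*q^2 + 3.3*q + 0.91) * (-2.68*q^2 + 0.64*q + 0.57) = -13.2392*q^4 - 5.6824*q^3 + 2.489*q^2 + 2.4634*q + 0.5187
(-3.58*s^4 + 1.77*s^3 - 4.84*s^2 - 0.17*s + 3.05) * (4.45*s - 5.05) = -15.931*s^5 + 25.9555*s^4 - 30.4765*s^3 + 23.6855*s^2 + 14.431*s - 15.4025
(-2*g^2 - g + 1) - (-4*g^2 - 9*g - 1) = 2*g^2 + 8*g + 2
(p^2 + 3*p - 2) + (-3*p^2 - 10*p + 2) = -2*p^2 - 7*p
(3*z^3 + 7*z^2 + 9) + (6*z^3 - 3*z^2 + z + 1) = 9*z^3 + 4*z^2 + z + 10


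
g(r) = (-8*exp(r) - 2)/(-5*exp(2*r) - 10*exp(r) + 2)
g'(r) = (-8*exp(r) - 2)*(10*exp(2*r) + 10*exp(r))/(-5*exp(2*r) - 10*exp(r) + 2)^2 - 8*exp(r)/(-5*exp(2*r) - 10*exp(r) + 2) = (-20*(exp(r) + 1)*(4*exp(r) + 1) + 40*exp(2*r) + 80*exp(r) - 16)*exp(r)/(5*exp(2*r) + 10*exp(r) - 2)^2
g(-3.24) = -1.45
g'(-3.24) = -0.56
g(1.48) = 0.27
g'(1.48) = -0.21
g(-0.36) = 1.02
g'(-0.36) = -0.88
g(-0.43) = 1.09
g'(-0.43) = -0.98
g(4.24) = 0.02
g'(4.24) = -0.02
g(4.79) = 0.01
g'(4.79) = -0.01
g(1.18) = 0.34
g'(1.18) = -0.24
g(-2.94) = -1.66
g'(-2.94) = -0.93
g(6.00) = 0.00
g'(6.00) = 0.00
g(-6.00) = -1.02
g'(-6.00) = -0.02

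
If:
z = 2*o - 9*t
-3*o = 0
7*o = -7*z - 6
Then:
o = 0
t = 2/21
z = -6/7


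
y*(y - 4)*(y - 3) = y^3 - 7*y^2 + 12*y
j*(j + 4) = j^2 + 4*j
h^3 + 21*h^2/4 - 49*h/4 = h*(h - 7/4)*(h + 7)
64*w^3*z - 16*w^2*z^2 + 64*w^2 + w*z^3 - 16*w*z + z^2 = (-8*w + z)^2*(w*z + 1)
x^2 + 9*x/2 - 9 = (x - 3/2)*(x + 6)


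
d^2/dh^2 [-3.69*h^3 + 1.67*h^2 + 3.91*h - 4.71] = 3.34 - 22.14*h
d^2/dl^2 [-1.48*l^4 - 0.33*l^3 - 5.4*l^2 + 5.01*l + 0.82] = -17.76*l^2 - 1.98*l - 10.8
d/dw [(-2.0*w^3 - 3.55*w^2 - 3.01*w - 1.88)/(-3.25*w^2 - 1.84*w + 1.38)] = (6.5*w^4 + 7.36*w^3 - 11.5305*w^2 - 22.018*w - 7.613)/(10.5625*w^4 + 11.96*w^3 - 5.5844*w^2 - 5.0784*w + 1.9044)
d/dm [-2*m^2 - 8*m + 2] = -4*m - 8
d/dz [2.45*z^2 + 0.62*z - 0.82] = 4.9*z + 0.62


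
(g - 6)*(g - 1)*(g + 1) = g^3 - 6*g^2 - g + 6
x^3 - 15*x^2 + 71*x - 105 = (x - 7)*(x - 5)*(x - 3)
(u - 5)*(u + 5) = u^2 - 25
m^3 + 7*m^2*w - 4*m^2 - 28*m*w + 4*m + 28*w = (m - 2)^2*(m + 7*w)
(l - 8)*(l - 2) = l^2 - 10*l + 16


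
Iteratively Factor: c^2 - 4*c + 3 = (c - 3)*(c - 1)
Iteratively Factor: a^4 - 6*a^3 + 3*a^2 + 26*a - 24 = (a + 2)*(a^3 - 8*a^2 + 19*a - 12) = (a - 1)*(a + 2)*(a^2 - 7*a + 12) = (a - 3)*(a - 1)*(a + 2)*(a - 4)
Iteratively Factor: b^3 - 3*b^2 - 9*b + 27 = (b + 3)*(b^2 - 6*b + 9) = (b - 3)*(b + 3)*(b - 3)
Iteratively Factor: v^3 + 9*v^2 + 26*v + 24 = (v + 3)*(v^2 + 6*v + 8) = (v + 3)*(v + 4)*(v + 2)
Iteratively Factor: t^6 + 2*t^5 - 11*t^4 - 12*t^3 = (t - 3)*(t^5 + 5*t^4 + 4*t^3) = t*(t - 3)*(t^4 + 5*t^3 + 4*t^2) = t*(t - 3)*(t + 4)*(t^3 + t^2) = t^2*(t - 3)*(t + 4)*(t^2 + t) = t^3*(t - 3)*(t + 4)*(t + 1)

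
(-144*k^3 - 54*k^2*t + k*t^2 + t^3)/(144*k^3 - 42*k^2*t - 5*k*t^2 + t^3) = (3*k + t)/(-3*k + t)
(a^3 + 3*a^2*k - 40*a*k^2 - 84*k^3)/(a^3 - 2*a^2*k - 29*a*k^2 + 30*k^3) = (a^2 + 9*a*k + 14*k^2)/(a^2 + 4*a*k - 5*k^2)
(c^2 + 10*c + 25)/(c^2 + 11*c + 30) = (c + 5)/(c + 6)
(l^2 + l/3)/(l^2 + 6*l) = (l + 1/3)/(l + 6)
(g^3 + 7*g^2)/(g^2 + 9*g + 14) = g^2/(g + 2)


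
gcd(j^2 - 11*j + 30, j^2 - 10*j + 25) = j - 5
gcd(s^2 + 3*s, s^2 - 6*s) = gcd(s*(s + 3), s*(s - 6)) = s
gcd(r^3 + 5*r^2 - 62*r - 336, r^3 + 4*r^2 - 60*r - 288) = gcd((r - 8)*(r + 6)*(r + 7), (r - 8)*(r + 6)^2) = r^2 - 2*r - 48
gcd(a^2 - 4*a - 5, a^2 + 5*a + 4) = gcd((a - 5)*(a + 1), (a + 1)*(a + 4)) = a + 1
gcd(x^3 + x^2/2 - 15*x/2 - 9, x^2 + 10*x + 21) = 1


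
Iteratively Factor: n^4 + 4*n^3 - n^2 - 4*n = (n - 1)*(n^3 + 5*n^2 + 4*n) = n*(n - 1)*(n^2 + 5*n + 4) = n*(n - 1)*(n + 4)*(n + 1)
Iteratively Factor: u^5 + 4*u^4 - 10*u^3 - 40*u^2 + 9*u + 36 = (u - 1)*(u^4 + 5*u^3 - 5*u^2 - 45*u - 36) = (u - 1)*(u + 3)*(u^3 + 2*u^2 - 11*u - 12) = (u - 1)*(u + 3)*(u + 4)*(u^2 - 2*u - 3) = (u - 3)*(u - 1)*(u + 3)*(u + 4)*(u + 1)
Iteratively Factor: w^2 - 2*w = (w - 2)*(w)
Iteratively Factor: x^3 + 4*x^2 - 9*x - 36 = (x + 4)*(x^2 - 9) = (x - 3)*(x + 4)*(x + 3)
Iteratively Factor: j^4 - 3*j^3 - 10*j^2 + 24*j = (j - 4)*(j^3 + j^2 - 6*j) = (j - 4)*(j + 3)*(j^2 - 2*j) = (j - 4)*(j - 2)*(j + 3)*(j)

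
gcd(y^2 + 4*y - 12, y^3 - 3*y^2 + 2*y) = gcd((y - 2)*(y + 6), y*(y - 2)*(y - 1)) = y - 2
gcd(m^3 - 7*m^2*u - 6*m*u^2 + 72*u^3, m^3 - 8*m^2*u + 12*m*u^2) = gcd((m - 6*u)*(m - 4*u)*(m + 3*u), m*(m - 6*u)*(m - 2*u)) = -m + 6*u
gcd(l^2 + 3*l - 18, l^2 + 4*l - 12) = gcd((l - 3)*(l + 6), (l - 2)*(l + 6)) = l + 6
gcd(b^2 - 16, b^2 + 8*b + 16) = b + 4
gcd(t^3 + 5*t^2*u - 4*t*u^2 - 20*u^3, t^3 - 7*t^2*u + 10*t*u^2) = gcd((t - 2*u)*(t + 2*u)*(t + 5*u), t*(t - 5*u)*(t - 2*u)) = t - 2*u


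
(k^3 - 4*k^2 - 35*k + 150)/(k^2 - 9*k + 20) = (k^2 + k - 30)/(k - 4)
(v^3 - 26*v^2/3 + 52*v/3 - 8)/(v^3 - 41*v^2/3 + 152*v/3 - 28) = (v - 2)/(v - 7)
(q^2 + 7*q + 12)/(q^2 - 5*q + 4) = (q^2 + 7*q + 12)/(q^2 - 5*q + 4)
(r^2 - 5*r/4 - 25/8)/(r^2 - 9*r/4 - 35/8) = (2*r - 5)/(2*r - 7)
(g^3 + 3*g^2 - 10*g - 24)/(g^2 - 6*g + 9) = (g^2 + 6*g + 8)/(g - 3)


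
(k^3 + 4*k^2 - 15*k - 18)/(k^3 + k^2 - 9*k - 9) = (k + 6)/(k + 3)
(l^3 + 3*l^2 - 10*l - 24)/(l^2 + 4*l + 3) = (l^3 + 3*l^2 - 10*l - 24)/(l^2 + 4*l + 3)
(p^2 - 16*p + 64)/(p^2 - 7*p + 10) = (p^2 - 16*p + 64)/(p^2 - 7*p + 10)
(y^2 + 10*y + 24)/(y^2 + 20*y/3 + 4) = 3*(y + 4)/(3*y + 2)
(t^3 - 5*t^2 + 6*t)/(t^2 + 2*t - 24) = t*(t^2 - 5*t + 6)/(t^2 + 2*t - 24)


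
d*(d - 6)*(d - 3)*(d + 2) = d^4 - 7*d^3 + 36*d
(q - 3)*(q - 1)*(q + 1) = q^3 - 3*q^2 - q + 3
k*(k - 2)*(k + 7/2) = k^3 + 3*k^2/2 - 7*k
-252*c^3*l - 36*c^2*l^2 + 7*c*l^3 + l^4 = l*(-6*c + l)*(6*c + l)*(7*c + l)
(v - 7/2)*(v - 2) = v^2 - 11*v/2 + 7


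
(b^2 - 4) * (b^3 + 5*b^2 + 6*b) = b^5 + 5*b^4 + 2*b^3 - 20*b^2 - 24*b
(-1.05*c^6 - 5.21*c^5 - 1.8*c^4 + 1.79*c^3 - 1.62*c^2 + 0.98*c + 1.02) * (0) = 0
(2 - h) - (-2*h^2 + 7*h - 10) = 2*h^2 - 8*h + 12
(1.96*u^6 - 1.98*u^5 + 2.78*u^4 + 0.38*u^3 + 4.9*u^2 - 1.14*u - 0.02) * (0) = 0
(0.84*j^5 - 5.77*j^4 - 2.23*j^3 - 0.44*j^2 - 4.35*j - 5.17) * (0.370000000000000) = 0.3108*j^5 - 2.1349*j^4 - 0.8251*j^3 - 0.1628*j^2 - 1.6095*j - 1.9129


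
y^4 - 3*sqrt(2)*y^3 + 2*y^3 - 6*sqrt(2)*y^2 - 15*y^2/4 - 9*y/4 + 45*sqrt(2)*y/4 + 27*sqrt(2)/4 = (y - 3/2)*(y + 1/2)*(y + 3)*(y - 3*sqrt(2))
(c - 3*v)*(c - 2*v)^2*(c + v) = c^4 - 6*c^3*v + 9*c^2*v^2 + 4*c*v^3 - 12*v^4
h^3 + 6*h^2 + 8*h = h*(h + 2)*(h + 4)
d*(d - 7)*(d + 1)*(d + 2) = d^4 - 4*d^3 - 19*d^2 - 14*d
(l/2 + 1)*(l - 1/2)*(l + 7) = l^3/2 + 17*l^2/4 + 19*l/4 - 7/2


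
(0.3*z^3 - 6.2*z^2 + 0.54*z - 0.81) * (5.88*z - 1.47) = 1.764*z^4 - 36.897*z^3 + 12.2892*z^2 - 5.5566*z + 1.1907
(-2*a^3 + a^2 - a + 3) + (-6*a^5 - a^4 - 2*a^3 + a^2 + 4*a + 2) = -6*a^5 - a^4 - 4*a^3 + 2*a^2 + 3*a + 5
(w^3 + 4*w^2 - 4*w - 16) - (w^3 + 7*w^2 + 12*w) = -3*w^2 - 16*w - 16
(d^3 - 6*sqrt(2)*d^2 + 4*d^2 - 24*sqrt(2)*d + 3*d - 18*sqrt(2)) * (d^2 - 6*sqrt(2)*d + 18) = d^5 - 12*sqrt(2)*d^4 + 4*d^4 - 48*sqrt(2)*d^3 + 93*d^3 - 144*sqrt(2)*d^2 + 360*d^2 - 432*sqrt(2)*d + 270*d - 324*sqrt(2)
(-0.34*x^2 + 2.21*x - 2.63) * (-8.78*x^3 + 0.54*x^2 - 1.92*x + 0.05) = 2.9852*x^5 - 19.5874*x^4 + 24.9376*x^3 - 5.6804*x^2 + 5.1601*x - 0.1315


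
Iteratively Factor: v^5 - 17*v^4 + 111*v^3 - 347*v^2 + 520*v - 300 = (v - 2)*(v^4 - 15*v^3 + 81*v^2 - 185*v + 150) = (v - 2)^2*(v^3 - 13*v^2 + 55*v - 75) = (v - 5)*(v - 2)^2*(v^2 - 8*v + 15) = (v - 5)^2*(v - 2)^2*(v - 3)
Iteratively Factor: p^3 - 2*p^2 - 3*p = (p + 1)*(p^2 - 3*p) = (p - 3)*(p + 1)*(p)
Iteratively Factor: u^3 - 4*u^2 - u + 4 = (u + 1)*(u^2 - 5*u + 4) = (u - 4)*(u + 1)*(u - 1)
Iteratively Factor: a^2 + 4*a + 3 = (a + 1)*(a + 3)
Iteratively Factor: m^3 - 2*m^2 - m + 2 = (m + 1)*(m^2 - 3*m + 2) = (m - 2)*(m + 1)*(m - 1)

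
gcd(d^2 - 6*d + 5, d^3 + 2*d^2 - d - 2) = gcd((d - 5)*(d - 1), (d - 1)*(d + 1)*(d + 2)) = d - 1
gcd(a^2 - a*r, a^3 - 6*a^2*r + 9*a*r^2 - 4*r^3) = -a + r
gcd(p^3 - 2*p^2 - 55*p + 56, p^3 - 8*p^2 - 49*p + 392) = p^2 - p - 56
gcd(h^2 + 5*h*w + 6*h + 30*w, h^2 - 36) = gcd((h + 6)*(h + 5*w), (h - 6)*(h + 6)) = h + 6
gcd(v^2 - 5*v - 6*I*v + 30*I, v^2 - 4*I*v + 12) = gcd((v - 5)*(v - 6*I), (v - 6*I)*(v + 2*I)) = v - 6*I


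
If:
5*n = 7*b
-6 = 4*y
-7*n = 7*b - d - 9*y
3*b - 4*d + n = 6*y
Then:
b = -225/314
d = 459/314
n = -315/314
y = -3/2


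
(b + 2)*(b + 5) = b^2 + 7*b + 10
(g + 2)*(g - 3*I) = g^2 + 2*g - 3*I*g - 6*I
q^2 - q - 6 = (q - 3)*(q + 2)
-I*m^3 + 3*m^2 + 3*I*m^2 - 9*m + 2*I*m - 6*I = (m - 3)*(m + 2*I)*(-I*m + 1)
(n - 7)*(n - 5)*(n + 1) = n^3 - 11*n^2 + 23*n + 35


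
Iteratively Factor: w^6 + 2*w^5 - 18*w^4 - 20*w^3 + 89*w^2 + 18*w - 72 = (w - 1)*(w^5 + 3*w^4 - 15*w^3 - 35*w^2 + 54*w + 72) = (w - 3)*(w - 1)*(w^4 + 6*w^3 + 3*w^2 - 26*w - 24) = (w - 3)*(w - 2)*(w - 1)*(w^3 + 8*w^2 + 19*w + 12) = (w - 3)*(w - 2)*(w - 1)*(w + 3)*(w^2 + 5*w + 4) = (w - 3)*(w - 2)*(w - 1)*(w + 1)*(w + 3)*(w + 4)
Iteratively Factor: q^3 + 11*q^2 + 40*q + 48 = (q + 4)*(q^2 + 7*q + 12) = (q + 4)^2*(q + 3)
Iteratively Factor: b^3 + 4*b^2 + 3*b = (b)*(b^2 + 4*b + 3) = b*(b + 3)*(b + 1)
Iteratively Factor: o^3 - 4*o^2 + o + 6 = (o - 2)*(o^2 - 2*o - 3) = (o - 2)*(o + 1)*(o - 3)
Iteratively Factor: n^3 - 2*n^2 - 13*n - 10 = (n - 5)*(n^2 + 3*n + 2) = (n - 5)*(n + 1)*(n + 2)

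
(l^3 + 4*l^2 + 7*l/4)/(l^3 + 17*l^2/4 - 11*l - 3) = l*(4*l^2 + 16*l + 7)/(4*l^3 + 17*l^2 - 44*l - 12)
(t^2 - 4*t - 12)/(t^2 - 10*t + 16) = (t^2 - 4*t - 12)/(t^2 - 10*t + 16)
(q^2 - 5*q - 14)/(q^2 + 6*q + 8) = (q - 7)/(q + 4)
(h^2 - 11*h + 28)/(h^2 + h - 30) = (h^2 - 11*h + 28)/(h^2 + h - 30)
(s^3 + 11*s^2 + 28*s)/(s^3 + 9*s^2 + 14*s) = (s + 4)/(s + 2)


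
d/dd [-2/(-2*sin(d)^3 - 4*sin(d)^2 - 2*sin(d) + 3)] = -4*(3*sin(d)^2 + 4*sin(d) + 1)*cos(d)/(2*sin(d)^3 + 4*sin(d)^2 + 2*sin(d) - 3)^2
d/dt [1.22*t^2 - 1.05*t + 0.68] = 2.44*t - 1.05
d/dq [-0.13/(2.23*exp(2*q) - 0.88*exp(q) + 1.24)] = (0.5798*exp(q) - 0.1144)*exp(q)/(2.23*exp(2*q) - 0.88*exp(q) + 1.24)^2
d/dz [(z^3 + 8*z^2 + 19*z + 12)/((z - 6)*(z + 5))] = (z^4 - 2*z^3 - 117*z^2 - 504*z - 558)/(z^4 - 2*z^3 - 59*z^2 + 60*z + 900)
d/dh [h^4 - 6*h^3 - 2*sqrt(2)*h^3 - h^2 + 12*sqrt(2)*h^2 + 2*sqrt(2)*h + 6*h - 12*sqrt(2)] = 4*h^3 - 18*h^2 - 6*sqrt(2)*h^2 - 2*h + 24*sqrt(2)*h + 2*sqrt(2) + 6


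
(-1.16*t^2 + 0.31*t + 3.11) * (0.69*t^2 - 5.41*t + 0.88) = -0.8004*t^4 + 6.4895*t^3 - 0.552*t^2 - 16.5523*t + 2.7368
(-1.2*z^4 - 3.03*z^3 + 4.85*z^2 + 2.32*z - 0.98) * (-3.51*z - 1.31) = 4.212*z^5 + 12.2073*z^4 - 13.0542*z^3 - 14.4967*z^2 + 0.400599999999999*z + 1.2838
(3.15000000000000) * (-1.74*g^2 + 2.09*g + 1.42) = -5.481*g^2 + 6.5835*g + 4.473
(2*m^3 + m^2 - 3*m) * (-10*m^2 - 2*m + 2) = -20*m^5 - 14*m^4 + 32*m^3 + 8*m^2 - 6*m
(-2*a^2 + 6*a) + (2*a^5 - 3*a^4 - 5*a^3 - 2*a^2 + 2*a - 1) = 2*a^5 - 3*a^4 - 5*a^3 - 4*a^2 + 8*a - 1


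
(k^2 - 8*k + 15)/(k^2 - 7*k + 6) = (k^2 - 8*k + 15)/(k^2 - 7*k + 6)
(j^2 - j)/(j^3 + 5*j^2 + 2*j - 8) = j/(j^2 + 6*j + 8)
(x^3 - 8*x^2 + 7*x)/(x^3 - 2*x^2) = (x^2 - 8*x + 7)/(x*(x - 2))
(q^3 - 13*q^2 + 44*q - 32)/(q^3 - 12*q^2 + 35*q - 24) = (q - 4)/(q - 3)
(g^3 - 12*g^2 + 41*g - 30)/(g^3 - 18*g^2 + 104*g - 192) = (g^2 - 6*g + 5)/(g^2 - 12*g + 32)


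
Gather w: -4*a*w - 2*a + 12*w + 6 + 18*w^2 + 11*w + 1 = -2*a + 18*w^2 + w*(23 - 4*a) + 7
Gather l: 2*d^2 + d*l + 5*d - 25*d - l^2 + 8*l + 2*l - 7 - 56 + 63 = 2*d^2 - 20*d - l^2 + l*(d + 10)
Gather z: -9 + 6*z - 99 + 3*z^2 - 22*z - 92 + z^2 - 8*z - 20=4*z^2 - 24*z - 220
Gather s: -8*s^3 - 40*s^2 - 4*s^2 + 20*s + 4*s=-8*s^3 - 44*s^2 + 24*s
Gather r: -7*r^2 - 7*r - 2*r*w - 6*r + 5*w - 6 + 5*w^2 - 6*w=-7*r^2 + r*(-2*w - 13) + 5*w^2 - w - 6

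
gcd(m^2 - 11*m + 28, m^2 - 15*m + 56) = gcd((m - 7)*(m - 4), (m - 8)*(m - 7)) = m - 7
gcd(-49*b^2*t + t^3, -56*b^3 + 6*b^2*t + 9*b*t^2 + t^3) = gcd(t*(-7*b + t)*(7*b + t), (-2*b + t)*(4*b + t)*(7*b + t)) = 7*b + t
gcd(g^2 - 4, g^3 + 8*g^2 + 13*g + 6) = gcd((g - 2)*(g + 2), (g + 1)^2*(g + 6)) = 1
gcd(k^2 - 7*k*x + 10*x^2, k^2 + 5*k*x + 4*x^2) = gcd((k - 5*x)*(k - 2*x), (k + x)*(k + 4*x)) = 1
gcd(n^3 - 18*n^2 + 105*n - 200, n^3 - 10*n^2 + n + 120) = n^2 - 13*n + 40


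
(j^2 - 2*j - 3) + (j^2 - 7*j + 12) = 2*j^2 - 9*j + 9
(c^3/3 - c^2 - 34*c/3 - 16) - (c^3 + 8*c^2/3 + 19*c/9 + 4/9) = -2*c^3/3 - 11*c^2/3 - 121*c/9 - 148/9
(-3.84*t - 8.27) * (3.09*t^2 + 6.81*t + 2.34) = -11.8656*t^3 - 51.7047*t^2 - 65.3043*t - 19.3518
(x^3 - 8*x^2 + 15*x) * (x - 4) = x^4 - 12*x^3 + 47*x^2 - 60*x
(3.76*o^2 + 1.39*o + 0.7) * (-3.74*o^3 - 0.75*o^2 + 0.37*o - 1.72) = -14.0624*o^5 - 8.0186*o^4 - 2.2693*o^3 - 6.4779*o^2 - 2.1318*o - 1.204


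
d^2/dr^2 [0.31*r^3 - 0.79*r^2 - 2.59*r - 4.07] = 1.86*r - 1.58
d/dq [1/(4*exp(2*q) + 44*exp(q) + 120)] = (-2*exp(q) - 11)*exp(q)/(4*(exp(2*q) + 11*exp(q) + 30)^2)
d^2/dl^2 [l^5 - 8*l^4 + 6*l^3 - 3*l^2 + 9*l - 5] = 20*l^3 - 96*l^2 + 36*l - 6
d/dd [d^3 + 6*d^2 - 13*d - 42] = 3*d^2 + 12*d - 13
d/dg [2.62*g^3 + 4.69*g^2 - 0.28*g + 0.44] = 7.86*g^2 + 9.38*g - 0.28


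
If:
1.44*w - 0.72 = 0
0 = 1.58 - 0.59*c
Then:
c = 2.68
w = 0.50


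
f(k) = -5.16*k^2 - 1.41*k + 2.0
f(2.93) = -46.43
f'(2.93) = -31.65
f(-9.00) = -403.27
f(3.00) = -48.67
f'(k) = -10.32*k - 1.41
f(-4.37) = -90.38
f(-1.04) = -2.11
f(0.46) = 0.26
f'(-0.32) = 1.89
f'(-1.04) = 9.32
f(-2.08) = -17.39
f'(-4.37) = 43.69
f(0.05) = 1.92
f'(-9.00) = 91.47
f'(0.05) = -1.93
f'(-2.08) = 20.06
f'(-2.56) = 25.01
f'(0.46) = -6.16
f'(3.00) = -32.37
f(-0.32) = 1.92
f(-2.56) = -28.21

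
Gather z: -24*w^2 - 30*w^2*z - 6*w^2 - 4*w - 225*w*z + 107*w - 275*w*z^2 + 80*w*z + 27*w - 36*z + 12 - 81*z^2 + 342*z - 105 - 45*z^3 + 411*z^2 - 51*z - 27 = -30*w^2 + 130*w - 45*z^3 + z^2*(330 - 275*w) + z*(-30*w^2 - 145*w + 255) - 120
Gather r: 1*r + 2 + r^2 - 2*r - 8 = r^2 - r - 6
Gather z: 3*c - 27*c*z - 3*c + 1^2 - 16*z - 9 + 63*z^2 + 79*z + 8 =63*z^2 + z*(63 - 27*c)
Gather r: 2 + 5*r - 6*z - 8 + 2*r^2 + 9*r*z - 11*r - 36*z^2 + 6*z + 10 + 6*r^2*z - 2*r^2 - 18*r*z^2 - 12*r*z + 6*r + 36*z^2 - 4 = 6*r^2*z + r*(-18*z^2 - 3*z)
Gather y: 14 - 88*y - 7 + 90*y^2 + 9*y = 90*y^2 - 79*y + 7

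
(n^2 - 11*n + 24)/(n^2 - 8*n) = (n - 3)/n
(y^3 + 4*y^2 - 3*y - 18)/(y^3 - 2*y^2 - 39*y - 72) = (y - 2)/(y - 8)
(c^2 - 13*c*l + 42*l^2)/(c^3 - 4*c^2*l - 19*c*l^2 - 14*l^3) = (c - 6*l)/(c^2 + 3*c*l + 2*l^2)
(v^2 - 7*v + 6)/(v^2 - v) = (v - 6)/v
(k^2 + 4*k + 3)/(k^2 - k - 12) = (k + 1)/(k - 4)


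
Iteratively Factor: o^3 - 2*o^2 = (o)*(o^2 - 2*o) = o^2*(o - 2)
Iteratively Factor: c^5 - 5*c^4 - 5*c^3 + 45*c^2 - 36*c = (c - 4)*(c^4 - c^3 - 9*c^2 + 9*c) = c*(c - 4)*(c^3 - c^2 - 9*c + 9) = c*(c - 4)*(c - 3)*(c^2 + 2*c - 3) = c*(c - 4)*(c - 3)*(c + 3)*(c - 1)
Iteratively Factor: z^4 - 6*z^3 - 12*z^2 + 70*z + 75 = (z + 1)*(z^3 - 7*z^2 - 5*z + 75) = (z + 1)*(z + 3)*(z^2 - 10*z + 25) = (z - 5)*(z + 1)*(z + 3)*(z - 5)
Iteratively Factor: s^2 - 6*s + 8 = (s - 4)*(s - 2)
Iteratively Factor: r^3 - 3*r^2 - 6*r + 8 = (r - 4)*(r^2 + r - 2) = (r - 4)*(r - 1)*(r + 2)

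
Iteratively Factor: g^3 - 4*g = (g)*(g^2 - 4) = g*(g - 2)*(g + 2)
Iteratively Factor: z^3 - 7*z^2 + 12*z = (z - 4)*(z^2 - 3*z) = z*(z - 4)*(z - 3)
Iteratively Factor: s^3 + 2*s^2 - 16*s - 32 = (s - 4)*(s^2 + 6*s + 8) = (s - 4)*(s + 4)*(s + 2)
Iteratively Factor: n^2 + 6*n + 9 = (n + 3)*(n + 3)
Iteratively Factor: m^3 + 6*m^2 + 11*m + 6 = (m + 3)*(m^2 + 3*m + 2) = (m + 2)*(m + 3)*(m + 1)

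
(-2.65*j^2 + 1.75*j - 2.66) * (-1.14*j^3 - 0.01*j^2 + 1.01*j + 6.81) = 3.021*j^5 - 1.9685*j^4 + 0.3384*j^3 - 16.2524*j^2 + 9.2309*j - 18.1146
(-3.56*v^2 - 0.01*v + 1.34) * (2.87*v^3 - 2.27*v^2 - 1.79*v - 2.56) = -10.2172*v^5 + 8.0525*v^4 + 10.2409*v^3 + 6.0897*v^2 - 2.373*v - 3.4304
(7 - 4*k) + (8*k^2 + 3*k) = 8*k^2 - k + 7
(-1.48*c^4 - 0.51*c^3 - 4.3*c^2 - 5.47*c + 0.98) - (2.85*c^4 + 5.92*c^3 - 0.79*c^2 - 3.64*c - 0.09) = -4.33*c^4 - 6.43*c^3 - 3.51*c^2 - 1.83*c + 1.07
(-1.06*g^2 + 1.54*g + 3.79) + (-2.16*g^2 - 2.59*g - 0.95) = -3.22*g^2 - 1.05*g + 2.84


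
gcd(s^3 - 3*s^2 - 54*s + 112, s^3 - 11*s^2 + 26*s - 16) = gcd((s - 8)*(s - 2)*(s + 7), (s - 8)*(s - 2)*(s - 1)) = s^2 - 10*s + 16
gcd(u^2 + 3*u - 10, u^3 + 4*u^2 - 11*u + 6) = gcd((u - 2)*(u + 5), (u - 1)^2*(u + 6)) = 1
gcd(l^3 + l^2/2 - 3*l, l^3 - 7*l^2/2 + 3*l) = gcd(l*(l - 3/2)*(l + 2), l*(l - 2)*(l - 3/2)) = l^2 - 3*l/2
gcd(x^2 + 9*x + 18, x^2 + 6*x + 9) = x + 3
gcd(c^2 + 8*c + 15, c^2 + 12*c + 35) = c + 5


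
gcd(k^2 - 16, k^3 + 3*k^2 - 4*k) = k + 4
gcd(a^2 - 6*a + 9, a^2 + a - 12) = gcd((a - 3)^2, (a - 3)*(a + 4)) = a - 3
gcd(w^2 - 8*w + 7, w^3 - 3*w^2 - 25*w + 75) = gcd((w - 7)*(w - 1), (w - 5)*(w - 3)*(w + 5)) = 1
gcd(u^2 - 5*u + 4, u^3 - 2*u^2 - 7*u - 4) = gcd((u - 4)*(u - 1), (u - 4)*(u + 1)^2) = u - 4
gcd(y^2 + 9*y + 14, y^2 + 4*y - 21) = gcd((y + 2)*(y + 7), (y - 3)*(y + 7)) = y + 7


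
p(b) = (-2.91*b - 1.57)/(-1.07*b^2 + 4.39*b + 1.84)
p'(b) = (-2.91*b - 1.57)*(2.14*b - 4.39)/(-1.07*b^2 + 4.39*b + 1.84)^2 - 2.91/(-1.07*b^2 + 4.39*b + 1.84)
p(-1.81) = -0.38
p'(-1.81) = -0.03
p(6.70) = 1.26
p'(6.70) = -0.57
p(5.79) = 2.14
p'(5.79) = -1.65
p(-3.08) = -0.34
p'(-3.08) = -0.04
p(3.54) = -2.99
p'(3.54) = -3.13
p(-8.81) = -0.20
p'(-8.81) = -0.01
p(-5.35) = -0.27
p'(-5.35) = -0.03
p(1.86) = -1.11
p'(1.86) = -0.39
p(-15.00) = -0.14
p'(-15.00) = -0.01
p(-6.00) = -0.25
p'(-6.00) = -0.02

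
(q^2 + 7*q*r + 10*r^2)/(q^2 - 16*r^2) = (q^2 + 7*q*r + 10*r^2)/(q^2 - 16*r^2)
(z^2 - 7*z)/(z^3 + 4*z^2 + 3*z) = (z - 7)/(z^2 + 4*z + 3)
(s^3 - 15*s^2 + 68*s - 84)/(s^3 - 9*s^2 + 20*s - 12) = (s - 7)/(s - 1)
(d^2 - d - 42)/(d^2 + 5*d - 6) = (d - 7)/(d - 1)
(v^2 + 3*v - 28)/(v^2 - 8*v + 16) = (v + 7)/(v - 4)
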